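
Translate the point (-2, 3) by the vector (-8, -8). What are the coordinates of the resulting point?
(-10, -5)

Translation by (-8, -8):
x' = -2 + -8 = -10
y' = 3 + -8 = -5
Homogeneous matrix: [[1, 0, -8], [0, 1, -8], [0, 0, 1]]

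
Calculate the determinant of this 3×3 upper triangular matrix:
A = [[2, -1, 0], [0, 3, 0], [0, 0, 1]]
6

The determinant of a triangular matrix is the product of its diagonal entries (the off-diagonal entries above the diagonal do not affect it).
det(A) = (2) * (3) * (1) = 6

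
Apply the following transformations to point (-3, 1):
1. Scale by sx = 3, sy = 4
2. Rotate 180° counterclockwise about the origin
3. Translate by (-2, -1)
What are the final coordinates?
(7, -5)

Step 1: Scale → (-9, 4)
Step 2: Rotate 180° → (9, -4)
Step 3: Translate → (7, -5)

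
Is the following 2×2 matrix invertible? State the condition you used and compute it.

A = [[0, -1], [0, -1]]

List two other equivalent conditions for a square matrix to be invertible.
No, not invertible; det(A) = 0 (two rows are equal, so the rows are linearly dependent). Equivalent conditions (failing for this A): rank(A) < 2; Ax = 0 has non-trivial solutions; 0 is an eigenvalue; the columns are linearly dependent.

To check invertibility, compute det(A).
In this matrix, row 0 and the last row are identical, so one row is a scalar multiple of another and the rows are linearly dependent.
A matrix with linearly dependent rows has det = 0 and is not invertible.
Equivalent failed conditions:
- rank(A) < 2.
- Ax = 0 has non-trivial solutions.
- 0 is an eigenvalue.
- The columns are linearly dependent.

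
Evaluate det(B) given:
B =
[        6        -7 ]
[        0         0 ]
det(B) = 0

For a 2×2 matrix [[a, b], [c, d]], det = a*d - b*c.
det(B) = (6)*(0) - (-7)*(0) = 0 - 0 = 0.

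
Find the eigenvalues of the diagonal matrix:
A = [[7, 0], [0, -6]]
λ₁ = 7, λ₂ = -6

The characteristic polynomial of A is det(A - λI) = (7 - λ)(-6 - λ) = 0.
The roots are λ = 7 and λ = -6, so the eigenvalues are the diagonal entries.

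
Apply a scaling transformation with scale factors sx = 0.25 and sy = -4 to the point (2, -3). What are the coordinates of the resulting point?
(0.5, 12)

Scaling matrix:
[[0.25, 0], [0, -4]]
Result: (2 × 0.25, -3 × -4) = (0.5, 12)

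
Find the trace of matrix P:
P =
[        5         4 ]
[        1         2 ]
tr(P) = 5 + 2 = 7

The trace of a square matrix is the sum of its diagonal entries.
Diagonal entries of P: P[0][0] = 5, P[1][1] = 2.
tr(P) = 5 + 2 = 7.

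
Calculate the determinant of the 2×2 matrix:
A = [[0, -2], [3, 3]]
6

For A = [[a, b], [c, d]], det(A) = a*d - b*c.
det(A) = (0)*(3) - (-2)*(3) = 0 - -6 = 6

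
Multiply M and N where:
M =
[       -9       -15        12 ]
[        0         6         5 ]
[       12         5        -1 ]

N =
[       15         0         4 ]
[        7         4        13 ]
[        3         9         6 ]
MN =
[     -204        48      -159 ]
[       57        69       108 ]
[      212        11       107 ]

Matrix multiplication: (MN)[i][j] = sum over k of M[i][k] * N[k][j].
  (MN)[0][0] = (-9)*(15) + (-15)*(7) + (12)*(3) = -204
  (MN)[0][1] = (-9)*(0) + (-15)*(4) + (12)*(9) = 48
  (MN)[0][2] = (-9)*(4) + (-15)*(13) + (12)*(6) = -159
  (MN)[1][0] = (0)*(15) + (6)*(7) + (5)*(3) = 57
  (MN)[1][1] = (0)*(0) + (6)*(4) + (5)*(9) = 69
  (MN)[1][2] = (0)*(4) + (6)*(13) + (5)*(6) = 108
  (MN)[2][0] = (12)*(15) + (5)*(7) + (-1)*(3) = 212
  (MN)[2][1] = (12)*(0) + (5)*(4) + (-1)*(9) = 11
  (MN)[2][2] = (12)*(4) + (5)*(13) + (-1)*(6) = 107
MN =
[     -204        48      -159 ]
[       57        69       108 ]
[      212        11       107 ]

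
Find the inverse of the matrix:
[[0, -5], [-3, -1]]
[[1/15, -1/3], [-1/5, 0]]

For [[a,b],[c,d]], inverse = (1/det)·[[d,-b],[-c,a]]
det = 0·-1 - -5·-3 = -15
Inverse = (1/-15)·[[-1, 5], [3, 0]]
        = [[1/15, -1/3], [-1/5, 0]]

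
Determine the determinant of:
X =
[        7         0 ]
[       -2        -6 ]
det(X) = -42

For a 2×2 matrix [[a, b], [c, d]], det = a*d - b*c.
det(X) = (7)*(-6) - (0)*(-2) = -42 - 0 = -42.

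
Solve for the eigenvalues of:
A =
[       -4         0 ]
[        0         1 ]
λ = -4, 1

Solve det(A - λI) = 0. For a 2×2 matrix the characteristic equation is λ² - (trace)λ + det = 0.
trace(A) = a + d = -4 + 1 = -3.
det(A) = a*d - b*c = (-4)*(1) - (0)*(0) = -4 - 0 = -4.
Characteristic equation: λ² - (-3)λ + (-4) = 0.
Discriminant = (-3)² - 4*(-4) = 9 + 16 = 25.
λ = (-3 ± √25) / 2 = (-3 ± 5) / 2 = -4, 1.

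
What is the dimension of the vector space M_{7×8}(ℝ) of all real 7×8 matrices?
Dimension = 56

A real 7×8 matrix is determined by its 7·8 = 56 independent entries.
A standard basis is {E_ij : 1 ≤ i ≤ 7, 1 ≤ j ≤ 8}, where E_ij has a 1 in position (i, j) and 0 elsewhere — there are 56 such matrices, and they are linearly independent and span M_{7×8}(ℝ).
Therefore dim(M_{7×8}(ℝ)) = 56.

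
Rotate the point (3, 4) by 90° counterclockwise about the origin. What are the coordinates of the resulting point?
(-4, 3)

Rotation matrix R(θ) = [[cos θ, -sin θ], [sin θ, cos θ]]; for θ = 90°:
R = [[0, -1], [1, 0]]
Result: R × [3, 4]ᵀ = [0·3 + (-1)·4, 1·3 + (0)·4]ᵀ = (-4, 3)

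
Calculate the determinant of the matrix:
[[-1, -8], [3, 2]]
22

For a 2×2 matrix [[a, b], [c, d]], det = ad - bc
det = (-1)(2) - (-8)(3) = -2 - -24 = 22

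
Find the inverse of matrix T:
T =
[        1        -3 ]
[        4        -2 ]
det(T) = 10
T⁻¹ =
[     -1/5      3/10 ]
[     -2/5      1/10 ]

For a 2×2 matrix T = [[a, b], [c, d]] with det(T) ≠ 0, T⁻¹ = (1/det(T)) * [[d, -b], [-c, a]].
det(T) = (1)*(-2) - (-3)*(4) = -2 + 12 = 10.
T⁻¹ = (1/10) * [[-2, 3], [-4, 1]].
Dividing each entry by 10 and reducing:
T⁻¹ =
[     -1/5      3/10 ]
[     -2/5      1/10 ]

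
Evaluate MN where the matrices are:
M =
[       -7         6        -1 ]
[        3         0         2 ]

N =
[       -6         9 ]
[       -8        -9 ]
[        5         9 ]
MN =
[      -11      -126 ]
[       -8        45 ]

Matrix multiplication: (MN)[i][j] = sum over k of M[i][k] * N[k][j].
  (MN)[0][0] = (-7)*(-6) + (6)*(-8) + (-1)*(5) = -11
  (MN)[0][1] = (-7)*(9) + (6)*(-9) + (-1)*(9) = -126
  (MN)[1][0] = (3)*(-6) + (0)*(-8) + (2)*(5) = -8
  (MN)[1][1] = (3)*(9) + (0)*(-9) + (2)*(9) = 45
MN =
[      -11      -126 ]
[       -8        45 ]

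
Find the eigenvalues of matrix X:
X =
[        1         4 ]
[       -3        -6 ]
λ = -3, -2

Solve det(X - λI) = 0. For a 2×2 matrix the characteristic equation is λ² - (trace)λ + det = 0.
trace(X) = a + d = 1 - 6 = -5.
det(X) = a*d - b*c = (1)*(-6) - (4)*(-3) = -6 + 12 = 6.
Characteristic equation: λ² - (-5)λ + (6) = 0.
Discriminant = (-5)² - 4*(6) = 25 - 24 = 1.
λ = (-5 ± √1) / 2 = (-5 ± 1) / 2 = -3, -2.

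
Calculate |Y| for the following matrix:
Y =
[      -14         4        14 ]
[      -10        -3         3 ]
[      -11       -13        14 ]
det(Y) = 1828

Expand along row 0 (cofactor expansion): det(Y) = a*(e*i - f*h) - b*(d*i - f*g) + c*(d*h - e*g), where the 3×3 is [[a, b, c], [d, e, f], [g, h, i]].
Minor M_00 = (-3)*(14) - (3)*(-13) = -42 + 39 = -3.
Minor M_01 = (-10)*(14) - (3)*(-11) = -140 + 33 = -107.
Minor M_02 = (-10)*(-13) - (-3)*(-11) = 130 - 33 = 97.
det(Y) = (-14)*(-3) - (4)*(-107) + (14)*(97) = 42 + 428 + 1358 = 1828.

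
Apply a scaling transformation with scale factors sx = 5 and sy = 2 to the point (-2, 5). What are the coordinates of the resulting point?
(-10, 10)

Scaling matrix:
[[5, 0], [0, 2]]
Result: (-2 × 5, 5 × 2) = (-10, 10)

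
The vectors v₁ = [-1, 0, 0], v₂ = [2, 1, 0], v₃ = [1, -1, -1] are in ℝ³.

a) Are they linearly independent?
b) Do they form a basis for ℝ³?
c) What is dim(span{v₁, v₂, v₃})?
Yes independent, yes basis, dim = 3

Stack v₁, v₂, v₃ as rows of a 3×3 matrix.
[[-1, 0, 0]; [2, 1, 0]; [1, -1, -1]] is already lower triangular with nonzero diagonal entries (-1, 1, -1), so its determinant is the product of the diagonal entries, det = (-1)·(1)·(-1) = 1 ≠ 0, and the rows are linearly independent.
Three linearly independent vectors in ℝ³ form a basis for ℝ³, so dim(span{v₁,v₂,v₃}) = 3.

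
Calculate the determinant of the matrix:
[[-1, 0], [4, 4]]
-4

For a 2×2 matrix [[a, b], [c, d]], det = ad - bc
det = (-1)(4) - (0)(4) = -4 - 0 = -4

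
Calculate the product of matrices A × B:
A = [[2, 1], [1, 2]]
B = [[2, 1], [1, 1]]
[[5, 3], [4, 3]]

Matrix multiplication:
C[0][0] = 2×2 + 1×1 = 5
C[0][1] = 2×1 + 1×1 = 3
C[1][0] = 1×2 + 2×1 = 4
C[1][1] = 1×1 + 2×1 = 3
Result: [[5, 3], [4, 3]]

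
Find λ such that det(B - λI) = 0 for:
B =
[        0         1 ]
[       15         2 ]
λ = -3, 5

Solve det(B - λI) = 0. For a 2×2 matrix the characteristic equation is λ² - (trace)λ + det = 0.
trace(B) = a + d = 0 + 2 = 2.
det(B) = a*d - b*c = (0)*(2) - (1)*(15) = 0 - 15 = -15.
Characteristic equation: λ² - (2)λ + (-15) = 0.
Discriminant = (2)² - 4*(-15) = 4 + 60 = 64.
λ = (2 ± √64) / 2 = (2 ± 8) / 2 = -3, 5.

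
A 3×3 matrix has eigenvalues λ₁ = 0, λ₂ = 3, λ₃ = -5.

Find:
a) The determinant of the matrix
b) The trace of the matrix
det = 0, trace = -2

Two standard eigenvalue identities:
- det(A) equals the product of the eigenvalues (counted with multiplicity).
- trace(A) equals the sum of the eigenvalues.
det(A) = (0)*(3)*(-5) = 0.
trace(A) = 0 + 3 - 5 = -2.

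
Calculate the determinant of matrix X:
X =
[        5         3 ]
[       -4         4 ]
det(X) = 32

For a 2×2 matrix [[a, b], [c, d]], det = a*d - b*c.
det(X) = (5)*(4) - (3)*(-4) = 20 + 12 = 32.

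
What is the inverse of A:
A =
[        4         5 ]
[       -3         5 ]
det(A) = 35
A⁻¹ =
[      1/7      -1/7 ]
[     3/35      4/35 ]

For a 2×2 matrix A = [[a, b], [c, d]] with det(A) ≠ 0, A⁻¹ = (1/det(A)) * [[d, -b], [-c, a]].
det(A) = (4)*(5) - (5)*(-3) = 20 + 15 = 35.
A⁻¹ = (1/35) * [[5, -5], [3, 4]].
Dividing each entry by 35 and reducing:
A⁻¹ =
[      1/7      -1/7 ]
[     3/35      4/35 ]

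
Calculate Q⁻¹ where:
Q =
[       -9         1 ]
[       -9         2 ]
det(Q) = -9
Q⁻¹ =
[     -2/9       1/9 ]
[       -1         1 ]

For a 2×2 matrix Q = [[a, b], [c, d]] with det(Q) ≠ 0, Q⁻¹ = (1/det(Q)) * [[d, -b], [-c, a]].
det(Q) = (-9)*(2) - (1)*(-9) = -18 + 9 = -9.
Q⁻¹ = (1/-9) * [[2, -1], [9, -9]].
Dividing each entry by -9 and reducing:
Q⁻¹ =
[     -2/9       1/9 ]
[       -1         1 ]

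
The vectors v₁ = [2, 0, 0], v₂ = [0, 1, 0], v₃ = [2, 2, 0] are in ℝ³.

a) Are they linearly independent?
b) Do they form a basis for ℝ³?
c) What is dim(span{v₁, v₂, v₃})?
Not independent, not a basis, dim(span) = 2

Check whether v₃ can be written as a linear combination of v₁ and v₂.
v₃ = (1)·v₁ + (2)·v₂ = [2, 2, 0], so the three vectors are linearly dependent.
Thus they do not form a basis for ℝ³, and dim(span{v₁, v₂, v₃}) = 2 (spanned by v₁ and v₂).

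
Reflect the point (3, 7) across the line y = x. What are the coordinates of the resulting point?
(7, 3)

Reflection across line y = x: (3, 7) → (7, 3)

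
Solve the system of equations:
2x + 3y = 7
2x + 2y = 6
x = 2, y = 1

Use elimination (row reduction):
Equation 1: 2x + 3y = 7.
Equation 2: 2x + 2y = 6.
Multiply Eq1 by 2 and Eq2 by 2: 4x + 6y = 14;  4x + 4y = 12.
Subtract: (-2)y = -2, so y = 1.
Back-substitute into Eq1: 2x + 3*(1) = 7, so x = 2.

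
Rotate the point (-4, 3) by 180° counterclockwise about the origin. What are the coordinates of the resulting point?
(4, -3)

Rotation matrix R(θ) = [[cos θ, -sin θ], [sin θ, cos θ]]; for θ = 180°:
R = [[-1, 0], [0, -1]]
Result: R × [-4, 3]ᵀ = [-1·-4 + (0)·3, 0·-4 + (-1)·3]ᵀ = (4, -3)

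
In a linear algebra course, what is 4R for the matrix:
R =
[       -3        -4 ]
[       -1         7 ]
4R =
[      -12       -16 ]
[       -4        28 ]

Scalar multiplication is elementwise: (4R)[i][j] = 4 * R[i][j].
  (4R)[0][0] = 4 * (-3) = -12
  (4R)[0][1] = 4 * (-4) = -16
  (4R)[1][0] = 4 * (-1) = -4
  (4R)[1][1] = 4 * (7) = 28
4R =
[      -12       -16 ]
[       -4        28 ]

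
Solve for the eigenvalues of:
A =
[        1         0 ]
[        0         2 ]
λ = 1, 2

Solve det(A - λI) = 0. For a 2×2 matrix the characteristic equation is λ² - (trace)λ + det = 0.
trace(A) = a + d = 1 + 2 = 3.
det(A) = a*d - b*c = (1)*(2) - (0)*(0) = 2 - 0 = 2.
Characteristic equation: λ² - (3)λ + (2) = 0.
Discriminant = (3)² - 4*(2) = 9 - 8 = 1.
λ = (3 ± √1) / 2 = (3 ± 1) / 2 = 1, 2.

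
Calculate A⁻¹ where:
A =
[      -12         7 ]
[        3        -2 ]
det(A) = 3
A⁻¹ =
[     -2/3      -7/3 ]
[       -1        -4 ]

For a 2×2 matrix A = [[a, b], [c, d]] with det(A) ≠ 0, A⁻¹ = (1/det(A)) * [[d, -b], [-c, a]].
det(A) = (-12)*(-2) - (7)*(3) = 24 - 21 = 3.
A⁻¹ = (1/3) * [[-2, -7], [-3, -12]].
Dividing each entry by 3 and reducing:
A⁻¹ =
[     -2/3      -7/3 ]
[       -1        -4 ]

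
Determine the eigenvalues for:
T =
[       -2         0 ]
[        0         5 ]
λ = -2, 5

Solve det(T - λI) = 0. For a 2×2 matrix the characteristic equation is λ² - (trace)λ + det = 0.
trace(T) = a + d = -2 + 5 = 3.
det(T) = a*d - b*c = (-2)*(5) - (0)*(0) = -10 - 0 = -10.
Characteristic equation: λ² - (3)λ + (-10) = 0.
Discriminant = (3)² - 4*(-10) = 9 + 40 = 49.
λ = (3 ± √49) / 2 = (3 ± 7) / 2 = -2, 5.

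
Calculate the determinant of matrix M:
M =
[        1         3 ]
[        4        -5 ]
det(M) = -17

For a 2×2 matrix [[a, b], [c, d]], det = a*d - b*c.
det(M) = (1)*(-5) - (3)*(4) = -5 - 12 = -17.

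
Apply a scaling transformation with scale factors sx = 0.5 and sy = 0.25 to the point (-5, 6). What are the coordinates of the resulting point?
(-2.5, 1.5)

Scaling matrix:
[[0.50, 0], [0, 0.25]]
Result: (-5 × 0.5, 6 × 0.25) = (-2.5, 1.5)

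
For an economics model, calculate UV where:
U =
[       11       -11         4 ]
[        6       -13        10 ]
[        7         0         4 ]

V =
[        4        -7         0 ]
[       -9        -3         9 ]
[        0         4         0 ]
UV =
[      143       -28       -99 ]
[      141        37      -117 ]
[       28       -33         0 ]

Matrix multiplication: (UV)[i][j] = sum over k of U[i][k] * V[k][j].
  (UV)[0][0] = (11)*(4) + (-11)*(-9) + (4)*(0) = 143
  (UV)[0][1] = (11)*(-7) + (-11)*(-3) + (4)*(4) = -28
  (UV)[0][2] = (11)*(0) + (-11)*(9) + (4)*(0) = -99
  (UV)[1][0] = (6)*(4) + (-13)*(-9) + (10)*(0) = 141
  (UV)[1][1] = (6)*(-7) + (-13)*(-3) + (10)*(4) = 37
  (UV)[1][2] = (6)*(0) + (-13)*(9) + (10)*(0) = -117
  (UV)[2][0] = (7)*(4) + (0)*(-9) + (4)*(0) = 28
  (UV)[2][1] = (7)*(-7) + (0)*(-3) + (4)*(4) = -33
  (UV)[2][2] = (7)*(0) + (0)*(9) + (4)*(0) = 0
UV =
[      143       -28       -99 ]
[      141        37      -117 ]
[       28       -33         0 ]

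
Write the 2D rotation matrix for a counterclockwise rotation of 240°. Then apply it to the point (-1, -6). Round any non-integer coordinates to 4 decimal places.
R = [[-1/2, √3/2], [-√3/2, -1/2]]; R·(-1, -6) = (-4.6962, 3.8660)

Rotation matrix formula: R(θ) = [[cos θ, -sin θ], [sin θ, cos θ]]
For θ = 240°:
cos(240°) = -1/2
sin(240°) = -√3/2
R = [[-1/2, √3/2], [-√3/2, -1/2]]
Apply to (-1, -6): [-1/2·-1 + (√3/2)·-6, -√3/2·-1 + -1/2·-6] = (-4.6962, 3.8660)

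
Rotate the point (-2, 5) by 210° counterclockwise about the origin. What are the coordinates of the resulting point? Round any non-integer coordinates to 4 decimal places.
(4.2321, -3.3301)

Rotation matrix R(θ) = [[cos θ, -sin θ], [sin θ, cos θ]]; for θ = 210°:
R = [[-√3/2, 1/2], [-1/2, -√3/2]]
Result: R × [-2, 5]ᵀ = [-√3/2·-2 + (1/2)·5, -1/2·-2 + (-√3/2)·5]ᵀ = (4.2321, -3.3301)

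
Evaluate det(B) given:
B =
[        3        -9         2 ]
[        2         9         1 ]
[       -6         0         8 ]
det(B) = 522

Expand along row 0 (cofactor expansion): det(B) = a*(e*i - f*h) - b*(d*i - f*g) + c*(d*h - e*g), where the 3×3 is [[a, b, c], [d, e, f], [g, h, i]].
Minor M_00 = (9)*(8) - (1)*(0) = 72 - 0 = 72.
Minor M_01 = (2)*(8) - (1)*(-6) = 16 + 6 = 22.
Minor M_02 = (2)*(0) - (9)*(-6) = 0 + 54 = 54.
det(B) = (3)*(72) - (-9)*(22) + (2)*(54) = 216 + 198 + 108 = 522.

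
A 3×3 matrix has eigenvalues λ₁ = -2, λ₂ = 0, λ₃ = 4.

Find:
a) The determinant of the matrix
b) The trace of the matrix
det = 0, trace = 2

Two standard eigenvalue identities:
- det(A) equals the product of the eigenvalues (counted with multiplicity).
- trace(A) equals the sum of the eigenvalues.
det(A) = (-2)*(0)*(4) = 0.
trace(A) = -2 + 0 + 4 = 2.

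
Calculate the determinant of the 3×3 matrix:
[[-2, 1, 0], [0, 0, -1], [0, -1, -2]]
2

Expansion along first row:
det = -2·det([[0,-1],[-1,-2]]) - 1·det([[0,-1],[0,-2]]) + 0·det([[0,0],[0,-1]])
    = -2·(0·-2 - -1·-1) - 1·(0·-2 - -1·0) + 0·(0·-1 - 0·0)
    = -2·-1 - 1·0 + 0·0
    = 2 + 0 + 0 = 2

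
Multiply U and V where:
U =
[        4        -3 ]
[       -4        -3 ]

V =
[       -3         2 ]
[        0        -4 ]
UV =
[      -12        20 ]
[       12         4 ]

Matrix multiplication: (UV)[i][j] = sum over k of U[i][k] * V[k][j].
  (UV)[0][0] = (4)*(-3) + (-3)*(0) = -12
  (UV)[0][1] = (4)*(2) + (-3)*(-4) = 20
  (UV)[1][0] = (-4)*(-3) + (-3)*(0) = 12
  (UV)[1][1] = (-4)*(2) + (-3)*(-4) = 4
UV =
[      -12        20 ]
[       12         4 ]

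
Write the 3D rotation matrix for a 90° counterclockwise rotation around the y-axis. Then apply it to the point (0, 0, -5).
R = [[0, 0, 1], [0, 1, 0], [-1, 0, 0]]; R·(0, 0, -5) = (-5, 0, 0)

Rotation matrix for 90° around y-axis:
cos(90°) = 0, sin(90°) = 1
R = [[0, 0, 1], [0, 1, 0], [-1, 0, 0]]
Apply to (0, 0, -5): R·[0, 0, -5]ᵀ = (-5, 0, 0)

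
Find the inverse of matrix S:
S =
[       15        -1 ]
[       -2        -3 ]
det(S) = -47
S⁻¹ =
[     3/47     -1/47 ]
[    -2/47    -15/47 ]

For a 2×2 matrix S = [[a, b], [c, d]] with det(S) ≠ 0, S⁻¹ = (1/det(S)) * [[d, -b], [-c, a]].
det(S) = (15)*(-3) - (-1)*(-2) = -45 - 2 = -47.
S⁻¹ = (1/-47) * [[-3, 1], [2, 15]].
Dividing each entry by -47 and reducing:
S⁻¹ =
[     3/47     -1/47 ]
[    -2/47    -15/47 ]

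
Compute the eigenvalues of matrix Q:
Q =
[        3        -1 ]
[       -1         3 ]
λ = 2, 4

Solve det(Q - λI) = 0. For a 2×2 matrix the characteristic equation is λ² - (trace)λ + det = 0.
trace(Q) = a + d = 3 + 3 = 6.
det(Q) = a*d - b*c = (3)*(3) - (-1)*(-1) = 9 - 1 = 8.
Characteristic equation: λ² - (6)λ + (8) = 0.
Discriminant = (6)² - 4*(8) = 36 - 32 = 4.
λ = (6 ± √4) / 2 = (6 ± 2) / 2 = 2, 4.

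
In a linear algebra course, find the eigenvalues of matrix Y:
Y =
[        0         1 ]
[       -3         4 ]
λ = 1, 3

Solve det(Y - λI) = 0. For a 2×2 matrix the characteristic equation is λ² - (trace)λ + det = 0.
trace(Y) = a + d = 0 + 4 = 4.
det(Y) = a*d - b*c = (0)*(4) - (1)*(-3) = 0 + 3 = 3.
Characteristic equation: λ² - (4)λ + (3) = 0.
Discriminant = (4)² - 4*(3) = 16 - 12 = 4.
λ = (4 ± √4) / 2 = (4 ± 2) / 2 = 1, 3.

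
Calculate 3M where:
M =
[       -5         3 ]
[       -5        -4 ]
3M =
[      -15         9 ]
[      -15       -12 ]

Scalar multiplication is elementwise: (3M)[i][j] = 3 * M[i][j].
  (3M)[0][0] = 3 * (-5) = -15
  (3M)[0][1] = 3 * (3) = 9
  (3M)[1][0] = 3 * (-5) = -15
  (3M)[1][1] = 3 * (-4) = -12
3M =
[      -15         9 ]
[      -15       -12 ]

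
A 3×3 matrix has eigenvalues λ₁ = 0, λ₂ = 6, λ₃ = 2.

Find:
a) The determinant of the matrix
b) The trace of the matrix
det = 0, trace = 8

Two standard eigenvalue identities:
- det(A) equals the product of the eigenvalues (counted with multiplicity).
- trace(A) equals the sum of the eigenvalues.
det(A) = (0)*(6)*(2) = 0.
trace(A) = 0 + 6 + 2 = 8.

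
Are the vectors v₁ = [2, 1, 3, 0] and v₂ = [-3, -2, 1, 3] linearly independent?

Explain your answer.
Yes, linearly independent

Two vectors are linearly dependent iff one is a scalar multiple of the other.
No single scalar k satisfies v₂ = k·v₁ (the ratios of corresponding entries disagree), so v₁ and v₂ are linearly independent.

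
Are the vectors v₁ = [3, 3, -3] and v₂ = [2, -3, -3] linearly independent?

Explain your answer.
Yes, linearly independent

Two vectors are linearly dependent iff one is a scalar multiple of the other.
No single scalar k satisfies v₂ = k·v₁ (the ratios of corresponding entries disagree), so v₁ and v₂ are linearly independent.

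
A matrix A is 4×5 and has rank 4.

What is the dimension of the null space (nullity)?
1

The rank-nullity theorem for an m×n matrix states:
rank(A) + nullity(A) = n (the number of columns).
Here n = 5 and rank(A) = 4, so nullity(A) = 5 - 4 = 1.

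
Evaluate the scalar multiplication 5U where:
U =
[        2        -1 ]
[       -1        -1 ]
5U =
[       10        -5 ]
[       -5        -5 ]

Scalar multiplication is elementwise: (5U)[i][j] = 5 * U[i][j].
  (5U)[0][0] = 5 * (2) = 10
  (5U)[0][1] = 5 * (-1) = -5
  (5U)[1][0] = 5 * (-1) = -5
  (5U)[1][1] = 5 * (-1) = -5
5U =
[       10        -5 ]
[       -5        -5 ]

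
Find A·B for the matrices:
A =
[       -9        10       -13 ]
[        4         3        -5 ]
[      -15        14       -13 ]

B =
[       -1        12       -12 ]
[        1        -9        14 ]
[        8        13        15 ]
AB =
[      -85      -367        53 ]
[      -41       -44       -81 ]
[      -75      -475       181 ]

Matrix multiplication: (AB)[i][j] = sum over k of A[i][k] * B[k][j].
  (AB)[0][0] = (-9)*(-1) + (10)*(1) + (-13)*(8) = -85
  (AB)[0][1] = (-9)*(12) + (10)*(-9) + (-13)*(13) = -367
  (AB)[0][2] = (-9)*(-12) + (10)*(14) + (-13)*(15) = 53
  (AB)[1][0] = (4)*(-1) + (3)*(1) + (-5)*(8) = -41
  (AB)[1][1] = (4)*(12) + (3)*(-9) + (-5)*(13) = -44
  (AB)[1][2] = (4)*(-12) + (3)*(14) + (-5)*(15) = -81
  (AB)[2][0] = (-15)*(-1) + (14)*(1) + (-13)*(8) = -75
  (AB)[2][1] = (-15)*(12) + (14)*(-9) + (-13)*(13) = -475
  (AB)[2][2] = (-15)*(-12) + (14)*(14) + (-13)*(15) = 181
AB =
[      -85      -367        53 ]
[      -41       -44       -81 ]
[      -75      -475       181 ]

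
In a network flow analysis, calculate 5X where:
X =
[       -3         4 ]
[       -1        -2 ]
5X =
[      -15        20 ]
[       -5       -10 ]

Scalar multiplication is elementwise: (5X)[i][j] = 5 * X[i][j].
  (5X)[0][0] = 5 * (-3) = -15
  (5X)[0][1] = 5 * (4) = 20
  (5X)[1][0] = 5 * (-1) = -5
  (5X)[1][1] = 5 * (-2) = -10
5X =
[      -15        20 ]
[       -5       -10 ]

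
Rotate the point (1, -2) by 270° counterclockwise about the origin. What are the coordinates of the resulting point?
(-2, -1)

Rotation matrix R(θ) = [[cos θ, -sin θ], [sin θ, cos θ]]; for θ = 270°:
R = [[0, 1], [-1, 0]]
Result: R × [1, -2]ᵀ = [0·1 + (1)·-2, -1·1 + (0)·-2]ᵀ = (-2, -1)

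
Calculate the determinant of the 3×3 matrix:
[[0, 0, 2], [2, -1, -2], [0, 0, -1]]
0

Expansion along first row:
det = 0·det([[-1,-2],[0,-1]]) - 0·det([[2,-2],[0,-1]]) + 2·det([[2,-1],[0,0]])
    = 0·(-1·-1 - -2·0) - 0·(2·-1 - -2·0) + 2·(2·0 - -1·0)
    = 0·1 - 0·-2 + 2·0
    = 0 + 0 + 0 = 0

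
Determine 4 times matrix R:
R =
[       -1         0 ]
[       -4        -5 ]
4R =
[       -4         0 ]
[      -16       -20 ]

Scalar multiplication is elementwise: (4R)[i][j] = 4 * R[i][j].
  (4R)[0][0] = 4 * (-1) = -4
  (4R)[0][1] = 4 * (0) = 0
  (4R)[1][0] = 4 * (-4) = -16
  (4R)[1][1] = 4 * (-5) = -20
4R =
[       -4         0 ]
[      -16       -20 ]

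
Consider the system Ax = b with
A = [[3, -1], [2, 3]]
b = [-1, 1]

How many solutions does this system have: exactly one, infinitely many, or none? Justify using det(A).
Exactly one solution

Compute det(A) = (3)*(3) - (-1)*(2) = 11.
Because det(A) ≠ 0, A is invertible and Ax = b has a unique solution for every b (here x = A⁻¹ b).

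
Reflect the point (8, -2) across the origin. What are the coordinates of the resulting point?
(-8, 2)

Reflection across origin: (8, -2) → (-8, 2)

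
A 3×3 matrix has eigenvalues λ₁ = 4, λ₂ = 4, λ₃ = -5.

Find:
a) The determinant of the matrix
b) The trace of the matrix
det = -80, trace = 3

Two standard eigenvalue identities:
- det(A) equals the product of the eigenvalues (counted with multiplicity).
- trace(A) equals the sum of the eigenvalues.
det(A) = (4)*(4)*(-5) = -80.
trace(A) = 4 + 4 - 5 = 3.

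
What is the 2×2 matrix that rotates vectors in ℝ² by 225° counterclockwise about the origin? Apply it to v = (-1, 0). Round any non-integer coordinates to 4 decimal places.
R = [[-√2/2, √2/2], [-√2/2, -√2/2]]; R·v = (0.7071, 0.7071)

A counterclockwise rotation by angle θ in ℝ² has matrix R(θ) = [[cos θ, -sin θ], [sin θ, cos θ]].
For θ = 225°: cos θ = -√2/2, sin θ = -√2/2.
R(225°) = [[-√2/2, √2/2], [-√2/2, -√2/2]].
R·v = [-√2/2·-1 + (√2/2)·0, -√2/2·-1 + -√2/2·0] = (0.7071, 0.7071).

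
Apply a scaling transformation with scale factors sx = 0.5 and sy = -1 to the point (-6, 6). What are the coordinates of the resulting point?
(-3.0, -6)

Scaling matrix:
[[0.50, 0], [0, -1]]
Result: (-6 × 0.5, 6 × -1) = (-3.0, -6)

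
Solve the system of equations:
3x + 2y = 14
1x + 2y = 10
x = 2, y = 4

Use elimination (row reduction):
Equation 1: 3x + 2y = 14.
Equation 2: 1x + 2y = 10.
Multiply Eq1 by 1 and Eq2 by 3: 3x + 2y = 14;  3x + 6y = 30.
Subtract: (4)y = 16, so y = 4.
Back-substitute into Eq1: 3x + 2*(4) = 14, so x = 2.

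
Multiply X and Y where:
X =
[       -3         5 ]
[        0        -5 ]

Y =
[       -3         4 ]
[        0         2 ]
XY =
[        9        -2 ]
[        0       -10 ]

Matrix multiplication: (XY)[i][j] = sum over k of X[i][k] * Y[k][j].
  (XY)[0][0] = (-3)*(-3) + (5)*(0) = 9
  (XY)[0][1] = (-3)*(4) + (5)*(2) = -2
  (XY)[1][0] = (0)*(-3) + (-5)*(0) = 0
  (XY)[1][1] = (0)*(4) + (-5)*(2) = -10
XY =
[        9        -2 ]
[        0       -10 ]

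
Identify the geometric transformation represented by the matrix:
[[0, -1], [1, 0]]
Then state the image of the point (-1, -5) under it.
rotation by 90° counterclockwise; image of (-1, -5) is (5, -1)

This matches the form [[cos θ, -sin θ], [sin θ, cos θ]] of a rotation matrix; reading off cos θ and sin θ gives the angle.
The matrix [[0, -1], [1, 0]] represents: rotation by 90° counterclockwise.
Applying it to (-1, -5): [0·-1 + -1·-5, 1·-1 + 0·-5] = (5, -1).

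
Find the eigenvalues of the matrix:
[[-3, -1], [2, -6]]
λ = -5 and λ = -4

Characteristic equation: det(A - λI) = 0
λ² - (trace)λ + (det) = 0
λ² - (-9)λ + (20) = 0
λ² + 9λ + 20 = 0
Solving: λ = -5, -4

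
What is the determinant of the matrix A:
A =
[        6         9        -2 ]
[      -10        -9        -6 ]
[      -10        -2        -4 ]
det(A) = 464

Expand along row 0 (cofactor expansion): det(A) = a*(e*i - f*h) - b*(d*i - f*g) + c*(d*h - e*g), where the 3×3 is [[a, b, c], [d, e, f], [g, h, i]].
Minor M_00 = (-9)*(-4) - (-6)*(-2) = 36 - 12 = 24.
Minor M_01 = (-10)*(-4) - (-6)*(-10) = 40 - 60 = -20.
Minor M_02 = (-10)*(-2) - (-9)*(-10) = 20 - 90 = -70.
det(A) = (6)*(24) - (9)*(-20) + (-2)*(-70) = 144 + 180 + 140 = 464.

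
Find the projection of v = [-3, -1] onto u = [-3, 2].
[-21/13, 14/13]

The projection of v onto u is proj_u(v) = ((v·u) / (u·u)) · u.
v·u = (-3)*(-3) + (-1)*(2) = 7.
u·u = (-3)*(-3) + (2)*(2) = 13.
coefficient = 7 / 13 = 7/13.
proj_u(v) = 7/13 · [-3, 2] = [-21/13, 14/13].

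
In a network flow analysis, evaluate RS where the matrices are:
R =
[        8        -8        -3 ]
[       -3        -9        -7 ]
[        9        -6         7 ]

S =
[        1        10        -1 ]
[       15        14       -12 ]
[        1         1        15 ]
RS =
[     -115       -35        43 ]
[     -145      -163         6 ]
[      -74        13       168 ]

Matrix multiplication: (RS)[i][j] = sum over k of R[i][k] * S[k][j].
  (RS)[0][0] = (8)*(1) + (-8)*(15) + (-3)*(1) = -115
  (RS)[0][1] = (8)*(10) + (-8)*(14) + (-3)*(1) = -35
  (RS)[0][2] = (8)*(-1) + (-8)*(-12) + (-3)*(15) = 43
  (RS)[1][0] = (-3)*(1) + (-9)*(15) + (-7)*(1) = -145
  (RS)[1][1] = (-3)*(10) + (-9)*(14) + (-7)*(1) = -163
  (RS)[1][2] = (-3)*(-1) + (-9)*(-12) + (-7)*(15) = 6
  (RS)[2][0] = (9)*(1) + (-6)*(15) + (7)*(1) = -74
  (RS)[2][1] = (9)*(10) + (-6)*(14) + (7)*(1) = 13
  (RS)[2][2] = (9)*(-1) + (-6)*(-12) + (7)*(15) = 168
RS =
[     -115       -35        43 ]
[     -145      -163         6 ]
[      -74        13       168 ]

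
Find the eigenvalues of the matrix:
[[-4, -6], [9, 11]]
λ = 2 and λ = 5

Characteristic equation: det(A - λI) = 0
λ² - (trace)λ + (det) = 0
λ² - (7)λ + (10) = 0
λ² - 7λ + 10 = 0
Solving: λ = 2, 5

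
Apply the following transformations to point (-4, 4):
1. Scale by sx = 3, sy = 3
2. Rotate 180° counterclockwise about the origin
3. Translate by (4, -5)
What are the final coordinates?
(16, -17)

Step 1: Scale → (-12, 12)
Step 2: Rotate 180° → (12, -12)
Step 3: Translate → (16, -17)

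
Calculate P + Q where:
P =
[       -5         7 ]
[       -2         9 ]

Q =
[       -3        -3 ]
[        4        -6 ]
P + Q =
[       -8         4 ]
[        2         3 ]

Matrix addition is elementwise: (P+Q)[i][j] = P[i][j] + Q[i][j].
  (P+Q)[0][0] = (-5) + (-3) = -8
  (P+Q)[0][1] = (7) + (-3) = 4
  (P+Q)[1][0] = (-2) + (4) = 2
  (P+Q)[1][1] = (9) + (-6) = 3
P + Q =
[       -8         4 ]
[        2         3 ]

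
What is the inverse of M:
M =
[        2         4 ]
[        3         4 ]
det(M) = -4
M⁻¹ =
[       -1         1 ]
[      3/4      -1/2 ]

For a 2×2 matrix M = [[a, b], [c, d]] with det(M) ≠ 0, M⁻¹ = (1/det(M)) * [[d, -b], [-c, a]].
det(M) = (2)*(4) - (4)*(3) = 8 - 12 = -4.
M⁻¹ = (1/-4) * [[4, -4], [-3, 2]].
Dividing each entry by -4 and reducing:
M⁻¹ =
[       -1         1 ]
[      3/4      -1/2 ]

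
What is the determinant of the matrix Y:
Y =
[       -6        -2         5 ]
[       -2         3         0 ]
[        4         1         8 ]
det(Y) = -246

Expand along row 0 (cofactor expansion): det(Y) = a*(e*i - f*h) - b*(d*i - f*g) + c*(d*h - e*g), where the 3×3 is [[a, b, c], [d, e, f], [g, h, i]].
Minor M_00 = (3)*(8) - (0)*(1) = 24 - 0 = 24.
Minor M_01 = (-2)*(8) - (0)*(4) = -16 - 0 = -16.
Minor M_02 = (-2)*(1) - (3)*(4) = -2 - 12 = -14.
det(Y) = (-6)*(24) - (-2)*(-16) + (5)*(-14) = -144 - 32 - 70 = -246.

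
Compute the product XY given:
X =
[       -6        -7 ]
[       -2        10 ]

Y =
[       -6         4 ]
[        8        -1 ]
XY =
[      -20       -17 ]
[       92       -18 ]

Matrix multiplication: (XY)[i][j] = sum over k of X[i][k] * Y[k][j].
  (XY)[0][0] = (-6)*(-6) + (-7)*(8) = -20
  (XY)[0][1] = (-6)*(4) + (-7)*(-1) = -17
  (XY)[1][0] = (-2)*(-6) + (10)*(8) = 92
  (XY)[1][1] = (-2)*(4) + (10)*(-1) = -18
XY =
[      -20       -17 ]
[       92       -18 ]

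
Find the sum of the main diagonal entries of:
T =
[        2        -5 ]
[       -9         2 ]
tr(T) = 2 + 2 = 4

The trace of a square matrix is the sum of its diagonal entries.
Diagonal entries of T: T[0][0] = 2, T[1][1] = 2.
tr(T) = 2 + 2 = 4.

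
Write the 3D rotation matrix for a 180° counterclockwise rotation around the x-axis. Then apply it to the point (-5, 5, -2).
R = [[1, 0, 0], [0, -1, 0], [0, 0, -1]]; R·(-5, 5, -2) = (-5, -5, 2)

Rotation matrix for 180° around x-axis:
cos(180°) = -1, sin(180°) = 0
R = [[1, 0, 0], [0, -1, 0], [0, 0, -1]]
Apply to (-5, 5, -2): R·[-5, 5, -2]ᵀ = (-5, -5, 2)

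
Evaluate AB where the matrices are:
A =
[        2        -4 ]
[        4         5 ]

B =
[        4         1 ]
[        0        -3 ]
AB =
[        8        14 ]
[       16       -11 ]

Matrix multiplication: (AB)[i][j] = sum over k of A[i][k] * B[k][j].
  (AB)[0][0] = (2)*(4) + (-4)*(0) = 8
  (AB)[0][1] = (2)*(1) + (-4)*(-3) = 14
  (AB)[1][0] = (4)*(4) + (5)*(0) = 16
  (AB)[1][1] = (4)*(1) + (5)*(-3) = -11
AB =
[        8        14 ]
[       16       -11 ]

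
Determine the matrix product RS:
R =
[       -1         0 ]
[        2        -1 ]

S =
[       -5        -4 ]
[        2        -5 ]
RS =
[        5         4 ]
[      -12        -3 ]

Matrix multiplication: (RS)[i][j] = sum over k of R[i][k] * S[k][j].
  (RS)[0][0] = (-1)*(-5) + (0)*(2) = 5
  (RS)[0][1] = (-1)*(-4) + (0)*(-5) = 4
  (RS)[1][0] = (2)*(-5) + (-1)*(2) = -12
  (RS)[1][1] = (2)*(-4) + (-1)*(-5) = -3
RS =
[        5         4 ]
[      -12        -3 ]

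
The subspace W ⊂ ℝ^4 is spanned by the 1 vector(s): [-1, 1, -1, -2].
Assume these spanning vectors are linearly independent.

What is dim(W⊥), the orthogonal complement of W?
dim(W⊥) = 3

For any subspace W of ℝ^n, dim(W) + dim(W⊥) = n (the whole-space dimension).
Here the given 1 vectors are linearly independent, so dim(W) = 1.
Thus dim(W⊥) = n - dim(W) = 4 - 1 = 3.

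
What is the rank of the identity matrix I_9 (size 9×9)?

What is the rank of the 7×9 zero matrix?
rank(I_9) = 9, rank(0) = 0

The identity I_9 has 9 columns that are the standard basis vectors e_1, …, e_9. These are linearly independent, so all 9 columns are pivots and rank(I_9) = 9.
The 7×9 zero matrix has every entry zero, so every row is the zero row and there are no pivots; rank(0) = 0.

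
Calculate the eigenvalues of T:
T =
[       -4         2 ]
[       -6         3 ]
λ = -1, 0

Solve det(T - λI) = 0. For a 2×2 matrix the characteristic equation is λ² - (trace)λ + det = 0.
trace(T) = a + d = -4 + 3 = -1.
det(T) = a*d - b*c = (-4)*(3) - (2)*(-6) = -12 + 12 = 0.
Characteristic equation: λ² - (-1)λ + (0) = 0.
Discriminant = (-1)² - 4*(0) = 1 - 0 = 1.
λ = (-1 ± √1) / 2 = (-1 ± 1) / 2 = -1, 0.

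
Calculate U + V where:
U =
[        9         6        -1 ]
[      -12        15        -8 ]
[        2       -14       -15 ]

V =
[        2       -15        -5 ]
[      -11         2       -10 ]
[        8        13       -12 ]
U + V =
[       11        -9        -6 ]
[      -23        17       -18 ]
[       10        -1       -27 ]

Matrix addition is elementwise: (U+V)[i][j] = U[i][j] + V[i][j].
  (U+V)[0][0] = (9) + (2) = 11
  (U+V)[0][1] = (6) + (-15) = -9
  (U+V)[0][2] = (-1) + (-5) = -6
  (U+V)[1][0] = (-12) + (-11) = -23
  (U+V)[1][1] = (15) + (2) = 17
  (U+V)[1][2] = (-8) + (-10) = -18
  (U+V)[2][0] = (2) + (8) = 10
  (U+V)[2][1] = (-14) + (13) = -1
  (U+V)[2][2] = (-15) + (-12) = -27
U + V =
[       11        -9        -6 ]
[      -23        17       -18 ]
[       10        -1       -27 ]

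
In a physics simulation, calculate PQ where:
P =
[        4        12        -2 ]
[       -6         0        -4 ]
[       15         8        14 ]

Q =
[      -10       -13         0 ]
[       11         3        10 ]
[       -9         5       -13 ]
PQ =
[      110       -26       146 ]
[       96        58        52 ]
[     -188      -101      -102 ]

Matrix multiplication: (PQ)[i][j] = sum over k of P[i][k] * Q[k][j].
  (PQ)[0][0] = (4)*(-10) + (12)*(11) + (-2)*(-9) = 110
  (PQ)[0][1] = (4)*(-13) + (12)*(3) + (-2)*(5) = -26
  (PQ)[0][2] = (4)*(0) + (12)*(10) + (-2)*(-13) = 146
  (PQ)[1][0] = (-6)*(-10) + (0)*(11) + (-4)*(-9) = 96
  (PQ)[1][1] = (-6)*(-13) + (0)*(3) + (-4)*(5) = 58
  (PQ)[1][2] = (-6)*(0) + (0)*(10) + (-4)*(-13) = 52
  (PQ)[2][0] = (15)*(-10) + (8)*(11) + (14)*(-9) = -188
  (PQ)[2][1] = (15)*(-13) + (8)*(3) + (14)*(5) = -101
  (PQ)[2][2] = (15)*(0) + (8)*(10) + (14)*(-13) = -102
PQ =
[      110       -26       146 ]
[       96        58        52 ]
[     -188      -101      -102 ]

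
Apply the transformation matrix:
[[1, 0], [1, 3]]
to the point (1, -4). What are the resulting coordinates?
(1, -11)

Matrix multiplication:
[[1, 0], [1, 3]] × [1, -4]ᵀ
= [1×1 + 0×-4, 1×1 + 3×-4]ᵀ
= [1.0000, -11.0000]ᵀ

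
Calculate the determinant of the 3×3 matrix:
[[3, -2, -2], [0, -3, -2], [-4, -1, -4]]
38

Expansion along first row:
det = 3·det([[-3,-2],[-1,-4]]) - -2·det([[0,-2],[-4,-4]]) + -2·det([[0,-3],[-4,-1]])
    = 3·(-3·-4 - -2·-1) - -2·(0·-4 - -2·-4) + -2·(0·-1 - -3·-4)
    = 3·10 - -2·-8 + -2·-12
    = 30 + -16 + 24 = 38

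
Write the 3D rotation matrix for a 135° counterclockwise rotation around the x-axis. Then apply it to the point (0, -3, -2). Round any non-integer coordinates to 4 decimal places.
R = [[1, 0, 0], [0, -√2/2, -√2/2], [0, √2/2, -√2/2]]; R·(0, -3, -2) = (0.0000, 3.5355, -0.7071)

Rotation matrix for 135° around x-axis:
cos(135°) = -√2/2, sin(135°) = √2/2
R = [[1, 0, 0], [0, -√2/2, -√2/2], [0, √2/2, -√2/2]]
Apply to (0, -3, -2): R·[0, -3, -2]ᵀ = (0.0000, 3.5355, -0.7071)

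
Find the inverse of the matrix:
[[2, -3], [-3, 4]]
[[-4, -3], [-3, -2]]

For [[a,b],[c,d]], inverse = (1/det)·[[d,-b],[-c,a]]
det = 2·4 - -3·-3 = -1
Inverse = (1/-1)·[[4, 3], [3, 2]]
        = [[-4, -3], [-3, -2]]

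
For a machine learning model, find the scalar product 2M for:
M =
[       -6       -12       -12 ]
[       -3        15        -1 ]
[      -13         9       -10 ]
2M =
[      -12       -24       -24 ]
[       -6        30        -2 ]
[      -26        18       -20 ]

Scalar multiplication is elementwise: (2M)[i][j] = 2 * M[i][j].
  (2M)[0][0] = 2 * (-6) = -12
  (2M)[0][1] = 2 * (-12) = -24
  (2M)[0][2] = 2 * (-12) = -24
  (2M)[1][0] = 2 * (-3) = -6
  (2M)[1][1] = 2 * (15) = 30
  (2M)[1][2] = 2 * (-1) = -2
  (2M)[2][0] = 2 * (-13) = -26
  (2M)[2][1] = 2 * (9) = 18
  (2M)[2][2] = 2 * (-10) = -20
2M =
[      -12       -24       -24 ]
[       -6        30        -2 ]
[      -26        18       -20 ]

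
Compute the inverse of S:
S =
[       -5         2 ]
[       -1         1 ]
det(S) = -3
S⁻¹ =
[     -1/3       2/3 ]
[     -1/3       5/3 ]

For a 2×2 matrix S = [[a, b], [c, d]] with det(S) ≠ 0, S⁻¹ = (1/det(S)) * [[d, -b], [-c, a]].
det(S) = (-5)*(1) - (2)*(-1) = -5 + 2 = -3.
S⁻¹ = (1/-3) * [[1, -2], [1, -5]].
Dividing each entry by -3 and reducing:
S⁻¹ =
[     -1/3       2/3 ]
[     -1/3       5/3 ]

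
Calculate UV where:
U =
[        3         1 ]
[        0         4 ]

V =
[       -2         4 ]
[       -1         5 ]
UV =
[       -7        17 ]
[       -4        20 ]

Matrix multiplication: (UV)[i][j] = sum over k of U[i][k] * V[k][j].
  (UV)[0][0] = (3)*(-2) + (1)*(-1) = -7
  (UV)[0][1] = (3)*(4) + (1)*(5) = 17
  (UV)[1][0] = (0)*(-2) + (4)*(-1) = -4
  (UV)[1][1] = (0)*(4) + (4)*(5) = 20
UV =
[       -7        17 ]
[       -4        20 ]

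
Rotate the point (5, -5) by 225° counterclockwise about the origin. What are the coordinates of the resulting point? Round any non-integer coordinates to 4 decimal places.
(-7.0711, 0.0000)

Rotation matrix R(θ) = [[cos θ, -sin θ], [sin θ, cos θ]]; for θ = 225°:
R = [[-√2/2, √2/2], [-√2/2, -√2/2]]
Result: R × [5, -5]ᵀ = [-√2/2·5 + (√2/2)·-5, -√2/2·5 + (-√2/2)·-5]ᵀ = (-7.0711, 0.0000)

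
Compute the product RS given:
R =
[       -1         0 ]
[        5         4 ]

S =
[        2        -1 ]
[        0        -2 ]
RS =
[       -2         1 ]
[       10       -13 ]

Matrix multiplication: (RS)[i][j] = sum over k of R[i][k] * S[k][j].
  (RS)[0][0] = (-1)*(2) + (0)*(0) = -2
  (RS)[0][1] = (-1)*(-1) + (0)*(-2) = 1
  (RS)[1][0] = (5)*(2) + (4)*(0) = 10
  (RS)[1][1] = (5)*(-1) + (4)*(-2) = -13
RS =
[       -2         1 ]
[       10       -13 ]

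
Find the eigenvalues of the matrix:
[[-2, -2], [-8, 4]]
λ = -4 and λ = 6

Characteristic equation: det(A - λI) = 0
λ² - (trace)λ + (det) = 0
λ² - (2)λ + (-24) = 0
λ² - 2λ - 24 = 0
Solving: λ = -4, 6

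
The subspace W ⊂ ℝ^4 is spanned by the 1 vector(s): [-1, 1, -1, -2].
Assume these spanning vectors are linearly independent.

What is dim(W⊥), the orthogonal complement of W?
dim(W⊥) = 3

For any subspace W of ℝ^n, dim(W) + dim(W⊥) = n (the whole-space dimension).
Here the given 1 vectors are linearly independent, so dim(W) = 1.
Thus dim(W⊥) = n - dim(W) = 4 - 1 = 3.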